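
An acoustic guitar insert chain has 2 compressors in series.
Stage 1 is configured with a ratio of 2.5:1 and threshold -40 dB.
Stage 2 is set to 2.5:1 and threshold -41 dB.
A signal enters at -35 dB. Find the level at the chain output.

-39.8 dB

Stage 1: overshoot 5 dB → 5/2.5 = 2 dB → -38 dB.
Stage 2: 3 dB above -41 dB, reduced 2.5:1 to 1.2 dB above → -39.8 dB.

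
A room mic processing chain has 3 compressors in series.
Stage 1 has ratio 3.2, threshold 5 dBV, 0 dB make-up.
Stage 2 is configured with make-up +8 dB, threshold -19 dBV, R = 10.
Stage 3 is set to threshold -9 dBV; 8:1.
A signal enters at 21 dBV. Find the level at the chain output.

-8.8875 dBV

Stage 1: 16 dB above 5 dBV, reduced 3.2:1 to 5 dB above → 10 dBV.
Stage 2: 29 dB above -19 dBV, reduced 10:1 to 2.9 dB above → -16.1 dBV; +8 dB make-up → -8.1 dBV.
Stage 3: overshoot 0.9 dB → 0.9/8 = 0.1125 dB → -8.8875 dBV.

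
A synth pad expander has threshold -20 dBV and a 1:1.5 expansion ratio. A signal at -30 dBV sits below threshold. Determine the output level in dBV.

-35 dBV

Undershoot = (-20) − (-30) = 10 dB.
At 1:1.5, that expands to 15 dB under threshold.
Output = -20 − 15 = -35 dBV.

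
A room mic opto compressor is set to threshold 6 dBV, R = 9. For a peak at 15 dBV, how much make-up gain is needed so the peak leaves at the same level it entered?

8 dB

Without make-up, output = threshold + overshoot/9 = 6 + 1 = 7 dBV.
Gap to target: 8 dB.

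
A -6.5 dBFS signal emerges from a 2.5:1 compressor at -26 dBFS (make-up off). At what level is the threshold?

-39 dBFS

Let T be the threshold. Output overshoot = (input overshoot)/R, so -26 − T = (-6.5 − T)/2.5.
2.5·(-26 − T) = -6.5 − T → 1.5·T = -65 − (-6.5) = -58.5.
T = -58.5/1.5 = -39 dBFS.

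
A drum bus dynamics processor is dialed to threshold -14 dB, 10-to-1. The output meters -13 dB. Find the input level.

The compressed level sits -13 − (-14) = 1 dB over threshold.
Before 10:1 compression the overshoot was 1 × 10 = 10 dB, so input = -14 + 10 = -4 dB.

-4 dB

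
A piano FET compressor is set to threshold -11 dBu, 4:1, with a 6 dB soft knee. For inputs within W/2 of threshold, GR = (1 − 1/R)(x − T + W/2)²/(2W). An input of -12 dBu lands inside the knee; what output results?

-12.25 dBu

x − T + W/2 = -12 − (-11) + 3 = 2.
GR = (1 − 1/4) × 2² / 12 = 0.75 × 4 / 12 = 0.25 dB.
Output = -12 − 0.25 = -12.25 dBu.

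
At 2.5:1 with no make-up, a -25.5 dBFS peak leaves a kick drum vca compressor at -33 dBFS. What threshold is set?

-38 dBFS

Input is 12.5 dB above T (since output overshoot × R = input overshoot: (-33 − T)·2.5 = -25.5 − T gives T = -38 dBFS).
Check: -38 + (-25.5 − (-38))/2.5 = -38 + 5 = -33 dBFS. ✓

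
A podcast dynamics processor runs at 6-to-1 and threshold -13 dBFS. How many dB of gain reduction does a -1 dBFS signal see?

Overshoot = -1 − (-13) = 12 dB.
At 6:1, output sits 12/6 = 2 dB above threshold.
So the signal is attenuated by 12 − 2 = 10 dB.

10 dB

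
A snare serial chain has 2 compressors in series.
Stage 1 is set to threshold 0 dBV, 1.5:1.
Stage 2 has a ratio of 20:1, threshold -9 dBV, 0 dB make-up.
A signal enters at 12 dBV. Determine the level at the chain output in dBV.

Stage 1: 12 dB above 0 dBV, reduced 1.5:1 to 8 dB above → 8 dBV.
Stage 2: overshoot 17 dB → 17/20 = 0.85 dB → -8.15 dBV.

-8.15 dBV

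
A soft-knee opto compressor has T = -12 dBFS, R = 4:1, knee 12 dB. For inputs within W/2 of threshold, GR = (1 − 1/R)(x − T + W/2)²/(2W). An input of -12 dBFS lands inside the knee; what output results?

-13.125 dBFS

x − T + W/2 = -12 − (-12) + 6 = 6.
GR = (1 − 1/4) × 6² / 24 = 0.75 × 36 / 24 = 1.125 dB.
Output = -12 − 1.125 = -13.125 dBFS.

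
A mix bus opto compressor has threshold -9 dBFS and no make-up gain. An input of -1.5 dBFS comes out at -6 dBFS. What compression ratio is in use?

2.5:1

Input overshoot = -1.5 − (-9) = 7.5 dB; output overshoot = -6 − (-9) = 3 dB.
Ratio = 7.5 / 3 = 2.5.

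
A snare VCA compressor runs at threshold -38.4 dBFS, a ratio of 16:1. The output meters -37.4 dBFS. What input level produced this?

That's 1 dB above the -38.4 dBFS threshold.
Before 16:1 compression the overshoot was 1 × 16 = 16 dB, so input = -38.4 + 16 = -22.4 dBFS.

-22.4 dBFS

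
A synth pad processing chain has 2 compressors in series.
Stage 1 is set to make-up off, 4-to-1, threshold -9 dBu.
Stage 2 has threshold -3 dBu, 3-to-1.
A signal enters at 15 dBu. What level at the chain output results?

Stage 1: 24 dB above -9 dBu, reduced 4:1 to 6 dB above → -3 dBu.
Stage 2: below threshold (-3 ≤ -3); passes unchanged; output -3 dBu.

-3 dBu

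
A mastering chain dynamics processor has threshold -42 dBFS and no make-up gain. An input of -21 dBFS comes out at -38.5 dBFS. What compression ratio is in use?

6:1

Input overshoot = -21 − (-42) = 21 dB; output overshoot = -38.5 − (-42) = 3.5 dB.
Ratio = 21 / 3.5 = 6.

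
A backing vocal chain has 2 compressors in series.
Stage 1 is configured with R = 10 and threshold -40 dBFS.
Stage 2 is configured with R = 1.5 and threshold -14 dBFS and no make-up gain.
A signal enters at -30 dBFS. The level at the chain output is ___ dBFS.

Stage 1: 10 dB above -40 dBFS, reduced 10:1 to 1 dB above → -39 dBFS.
Stage 2: -39 dBFS is at or below the -14 dBFS threshold — no compression; output -39 dBFS.

-39 dBFS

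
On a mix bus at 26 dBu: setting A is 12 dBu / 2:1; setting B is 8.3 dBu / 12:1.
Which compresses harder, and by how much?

A: overshoot 14 dB → output overshoot 7 dB → GR 7 dB.
B: overshoot 17.7 dB → output overshoot 1.475 dB → GR 16.225 dB.
B reduces 9.225 dB more.

B, by 9.225 dB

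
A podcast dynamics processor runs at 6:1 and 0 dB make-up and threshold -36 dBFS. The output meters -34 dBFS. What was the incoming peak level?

-24 dBFS

The compressed level sits -34 − (-36) = 2 dB over threshold.
Before 6:1 compression the overshoot was 2 × 6 = 12 dB, so input = -36 + 12 = -24 dBFS.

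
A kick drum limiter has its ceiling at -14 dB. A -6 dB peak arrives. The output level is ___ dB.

The limiter clamps the peak to its -14 dB ceiling.

-14 dB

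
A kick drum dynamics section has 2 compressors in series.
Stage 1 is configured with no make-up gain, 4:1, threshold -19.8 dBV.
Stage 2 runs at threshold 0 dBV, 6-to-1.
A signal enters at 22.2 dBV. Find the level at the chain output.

Stage 1: 22.2 dBV is 42 dB over -19.8 dBV; at 4:1 that becomes 10.5 dB over, giving -9.3 dBV.
Stage 2: -9.3 dBV is at or below the 0 dBV threshold — no compression; output -9.3 dBV.

-9.3 dBV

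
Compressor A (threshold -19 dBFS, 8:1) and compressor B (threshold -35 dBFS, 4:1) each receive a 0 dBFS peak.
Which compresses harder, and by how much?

B, by 9.625 dB

A: overshoot 19 dB → output overshoot 2.375 dB → GR 16.625 dB.
B: overshoot 35 dB → output overshoot 8.75 dB → GR 26.25 dB.
Difference: 9.625 dB in favour of B.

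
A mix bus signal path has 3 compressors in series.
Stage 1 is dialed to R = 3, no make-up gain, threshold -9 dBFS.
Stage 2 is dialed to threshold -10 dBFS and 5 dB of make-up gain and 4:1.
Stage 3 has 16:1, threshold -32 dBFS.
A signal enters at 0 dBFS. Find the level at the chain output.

Stage 1: 0 dBFS is 9 dB over -9 dBFS; at 3:1 that becomes 3 dB over, giving -6 dBFS.
Stage 2: -6 dBFS is 4 dB over -10 dBFS; at 4:1 that becomes 1 dB over, giving -9 dBFS; +5 dB make-up → -4 dBFS.
Stage 3: overshoot 28 dB → 28/16 = 1.75 dB → -30.25 dBFS.

-30.25 dBFS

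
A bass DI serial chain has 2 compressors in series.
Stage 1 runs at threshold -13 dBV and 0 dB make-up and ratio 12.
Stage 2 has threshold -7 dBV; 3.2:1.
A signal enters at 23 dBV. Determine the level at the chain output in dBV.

-10 dBV

Stage 1: 36 dB above -13 dBV, reduced 12:1 to 3 dB above → -10 dBV.
Stage 2: -10 dBV is at or below the -7 dBV threshold — no compression; output -10 dBV.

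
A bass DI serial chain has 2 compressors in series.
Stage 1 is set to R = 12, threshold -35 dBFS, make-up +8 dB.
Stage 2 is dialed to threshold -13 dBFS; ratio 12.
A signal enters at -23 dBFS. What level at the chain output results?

Stage 1: overshoot 12 dB → 12/12 = 1 dB → -34 dBFS; +8 dB make-up → -26 dBFS.
Stage 2: -26 dBFS ≤ -13 dBFS, so stage 2 doesn't engage; output -26 dBFS.

-26 dBFS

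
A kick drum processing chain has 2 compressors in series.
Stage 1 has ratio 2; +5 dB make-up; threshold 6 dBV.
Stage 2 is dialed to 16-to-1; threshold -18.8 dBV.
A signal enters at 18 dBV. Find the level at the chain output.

-16.5625 dBV

Stage 1: 12 dB above 6 dBV, reduced 2:1 to 6 dB above → 12 dBV; +5 dB make-up → 17 dBV.
Stage 2: 17 dBV is 35.8 dB over -18.8 dBV; at 16:1 that becomes 2.2375 dB over, giving -16.5625 dBV.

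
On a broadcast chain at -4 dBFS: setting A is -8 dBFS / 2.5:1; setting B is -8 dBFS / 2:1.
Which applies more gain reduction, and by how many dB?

A: 4 dB over, compressed to 1.6 dB over, so 2.4 dB of GR.
B: 4 dB over, compressed to 2 dB over, so 2 dB of GR.
A reduces 0.4 dB more.

A, by 0.4 dB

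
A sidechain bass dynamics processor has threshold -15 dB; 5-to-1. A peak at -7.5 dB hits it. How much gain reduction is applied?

-7.5 dB exceeds the threshold by 7.5 dB.
At 5:1, output sits 7.5/5 = 1.5 dB above threshold.
GR = overshoot in − overshoot out = 7.5 − 1.5 = 6 dB.

6 dB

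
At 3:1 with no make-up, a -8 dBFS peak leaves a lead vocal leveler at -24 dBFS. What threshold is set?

-32 dBFS

Gain reduction = -8 − (-24) = 16 dB; output overshoot = GR / (R − 1) = 16 / 2 = 8 dB.
Threshold = output − output overshoot = -24 − 8 = -32 dBFS.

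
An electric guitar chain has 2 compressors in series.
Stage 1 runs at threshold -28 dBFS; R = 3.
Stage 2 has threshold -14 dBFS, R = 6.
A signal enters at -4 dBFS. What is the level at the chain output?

Stage 1: overshoot 24 dB → 24/3 = 8 dB → -20 dBFS.
Stage 2: below threshold (-20 ≤ -14); passes unchanged; output -20 dBFS.

-20 dBFS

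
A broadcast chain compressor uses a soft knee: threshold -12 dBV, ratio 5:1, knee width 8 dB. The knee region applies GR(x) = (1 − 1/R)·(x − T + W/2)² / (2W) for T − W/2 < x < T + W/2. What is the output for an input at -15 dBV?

x − T + W/2 = -15 − (-12) + 4 = 1.
GR = (1 − 1/5) × 1² / 16 = 0.8 × 1 / 16 = 0.05 dB.
Output = -15 − 0.05 = -15.05 dBV.

-15.05 dBV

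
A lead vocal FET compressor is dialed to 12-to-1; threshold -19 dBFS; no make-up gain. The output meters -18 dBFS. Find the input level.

-7 dBFS

Post-compression overshoot = -18 − (-19) = 1 dB.
Undo the ratio: input overshoot = 1 × 12 = 12 dB, giving input = -7 dBFS.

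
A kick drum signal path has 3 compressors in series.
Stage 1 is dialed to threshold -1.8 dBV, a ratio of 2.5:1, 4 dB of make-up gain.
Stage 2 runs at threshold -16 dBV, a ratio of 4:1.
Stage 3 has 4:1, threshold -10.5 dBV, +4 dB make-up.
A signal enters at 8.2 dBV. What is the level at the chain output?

-6.4875 dBV

Stage 1: overshoot 10 dB → 10/2.5 = 4 dB → 2.2 dBV; +4 dB make-up → 6.2 dBV.
Stage 2: 6.2 dBV is 22.2 dB over -16 dBV; at 4:1 that becomes 5.55 dB over, giving -10.45 dBV.
Stage 3: overshoot 0.05 dB → 0.05/4 = 0.0125 dB → -10.4875 dBV; +4 dB make-up → -6.4875 dBV.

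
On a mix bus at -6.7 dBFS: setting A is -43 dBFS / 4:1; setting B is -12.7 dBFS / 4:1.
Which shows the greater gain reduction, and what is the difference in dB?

A: 36.3 dB over, compressed to 9.075 dB over, so 27.225 dB of GR.
B: 6 dB over, compressed to 1.5 dB over, so 4.5 dB of GR.
Difference: 22.725 dB in favour of A.

A, by 22.725 dB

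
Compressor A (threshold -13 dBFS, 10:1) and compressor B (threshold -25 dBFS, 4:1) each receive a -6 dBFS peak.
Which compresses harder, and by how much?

A: overshoot 7 dB → output overshoot 0.7 dB → GR 6.3 dB.
B: overshoot 19 dB → output overshoot 4.75 dB → GR 14.25 dB.
B applies 7.95 dB more gain reduction.

B, by 7.95 dB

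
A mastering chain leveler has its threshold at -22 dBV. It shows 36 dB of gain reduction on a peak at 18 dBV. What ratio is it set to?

10:1

Input overshoot = 18 − (-22) = 40 dB.
Output overshoot = 40 − 36 = 4 dB.
Ratio = input overshoot / output overshoot = 40 / 4 = 10.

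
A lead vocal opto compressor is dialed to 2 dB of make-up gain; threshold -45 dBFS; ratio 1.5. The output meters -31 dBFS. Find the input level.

-27 dBFS

Stripping the +2 dB make-up gives -33 dBFS at the gain stage.
That's 12 dB above the -45 dBFS threshold.
Before 1.5:1 compression the overshoot was 12 × 1.5 = 18 dB, so input = -45 + 18 = -27 dBFS.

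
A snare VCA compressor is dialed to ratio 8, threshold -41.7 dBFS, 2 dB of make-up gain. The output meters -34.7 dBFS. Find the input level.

-1.7 dBFS

Stripping the +2 dB make-up gives -36.7 dBFS at the gain stage.
That's 5 dB above the -41.7 dBFS threshold.
Input overshoot = R × output overshoot = 40 dB → input = -41.7 + 40 = -1.7 dBFS.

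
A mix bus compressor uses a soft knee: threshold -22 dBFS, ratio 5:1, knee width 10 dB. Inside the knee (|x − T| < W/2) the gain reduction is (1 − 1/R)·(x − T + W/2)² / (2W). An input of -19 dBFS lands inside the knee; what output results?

x − T + W/2 = -19 − (-22) + 5 = 8.
GR = (1 − 1/5) × 8² / 20 = 0.8 × 64 / 20 = 2.56 dB.
Output = -19 − 2.56 = -21.56 dBFS.

-21.56 dBFS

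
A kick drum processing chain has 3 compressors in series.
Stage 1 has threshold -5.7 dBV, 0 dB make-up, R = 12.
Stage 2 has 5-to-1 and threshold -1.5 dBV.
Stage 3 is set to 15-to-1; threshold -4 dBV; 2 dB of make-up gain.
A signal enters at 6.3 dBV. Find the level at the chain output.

-2.7 dBV

Stage 1: 12 dB above -5.7 dBV, reduced 12:1 to 1 dB above → -4.7 dBV.
Stage 2: below threshold (-4.7 ≤ -1.5); passes unchanged; output -4.7 dBV.
Stage 3: -4.7 dBV ≤ -4 dBV, so stage 3 doesn't engage; make-up brings it to -2.7 dBV.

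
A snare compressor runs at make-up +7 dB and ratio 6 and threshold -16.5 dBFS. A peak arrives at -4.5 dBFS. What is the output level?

The input is 12 dB above the -16.5 dBFS threshold.
At 6:1 the overshoot is divided by 6, leaving 2 dB above threshold.
Output = -16.5 + 2 = -14.5 dBFS; make-up adds 7 dB, giving -7.5 dBFS.

-7.5 dBFS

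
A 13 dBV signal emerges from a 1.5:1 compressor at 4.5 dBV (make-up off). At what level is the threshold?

-12.5 dBV

Gain reduction = 13 − 4.5 = 8.5 dB; output overshoot = GR / (R − 1) = 8.5 / 0.5 = 17 dB.
Threshold = output − output overshoot = 4.5 − 17 = -12.5 dBV.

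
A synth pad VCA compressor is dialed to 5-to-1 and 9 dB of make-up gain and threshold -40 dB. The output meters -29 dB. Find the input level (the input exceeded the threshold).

Remove make-up: -29 − 9 = -38 dB.
The compressed level sits -38 − (-40) = 2 dB over threshold.
Input overshoot = R × output overshoot = 10 dB → input = -40 + 10 = -30 dB.

-30 dB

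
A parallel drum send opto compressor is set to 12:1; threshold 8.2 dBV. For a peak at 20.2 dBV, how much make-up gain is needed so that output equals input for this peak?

11 dB

Overshoot 12 dB → 12/12 = 1 dB after compression, so the compressed level is 8.2 + 1 = 9.2 dBV.
Make-up = target − compressed = 20.2 − 9.2 = 11 dB.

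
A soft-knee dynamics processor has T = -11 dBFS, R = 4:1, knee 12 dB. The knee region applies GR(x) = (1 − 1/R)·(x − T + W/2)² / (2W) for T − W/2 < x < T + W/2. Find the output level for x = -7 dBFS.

-10.125 dBFS

x − T + W/2 = -7 − (-11) + 6 = 10.
GR = (1 − 1/4) × 10² / 24 = 0.75 × 100 / 24 = 3.125 dB.
Output = -7 − 3.125 = -10.125 dBFS.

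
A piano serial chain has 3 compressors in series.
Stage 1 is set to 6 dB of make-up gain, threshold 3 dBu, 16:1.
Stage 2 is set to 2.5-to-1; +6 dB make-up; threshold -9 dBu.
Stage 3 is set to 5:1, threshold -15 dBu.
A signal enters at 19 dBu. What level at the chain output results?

-11.08 dBu

Stage 1: overshoot 16 dB → 16/16 = 1 dB → 4 dBu; +6 dB make-up → 10 dBu.
Stage 2: overshoot 19 dB → 19/2.5 = 7.6 dB → -1.4 dBu; +6 dB make-up → 4.6 dBu.
Stage 3: 4.6 dBu is 19.6 dB over -15 dBu; at 5:1 that becomes 3.92 dB over, giving -11.08 dBu.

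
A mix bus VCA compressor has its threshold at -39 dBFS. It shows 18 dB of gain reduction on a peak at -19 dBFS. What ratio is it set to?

Input overshoot = -19 − (-39) = 20 dB.
Output overshoot = 20 − 18 = 2 dB.
Ratio = input overshoot / output overshoot = 20 / 2 = 10.

10:1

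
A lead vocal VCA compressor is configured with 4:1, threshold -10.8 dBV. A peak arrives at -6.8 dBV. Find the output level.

-9.8 dBV

-6.8 dBV sits 4 dB over threshold.
The 4 dB excess becomes 1 dB after 4:1 reduction.
So the level is -10.8 + 1 = -9.8 dBV.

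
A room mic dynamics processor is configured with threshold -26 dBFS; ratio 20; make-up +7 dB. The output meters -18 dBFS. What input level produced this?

-6 dBFS

Remove make-up: -18 − 7 = -25 dBFS.
The compressed level sits -25 − (-26) = 1 dB over threshold.
Before 20:1 compression the overshoot was 1 × 20 = 20 dB, so input = -26 + 20 = -6 dBFS.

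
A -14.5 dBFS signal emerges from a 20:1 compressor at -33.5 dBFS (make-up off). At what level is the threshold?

Let T be the threshold. Output overshoot = (input overshoot)/R, so -33.5 − T = (-14.5 − T)/20.
20·(-33.5 − T) = -14.5 − T → 19·T = -670 − (-14.5) = -655.5.
T = -655.5/19 = -34.5 dBFS.

-34.5 dBFS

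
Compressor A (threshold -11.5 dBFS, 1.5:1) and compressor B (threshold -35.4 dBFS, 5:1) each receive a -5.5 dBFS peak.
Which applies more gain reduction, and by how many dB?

B, by 21.92 dB

A: overshoot 6 dB → output overshoot 4 dB → GR 2 dB.
B: overshoot 29.9 dB → output overshoot 5.98 dB → GR 23.92 dB.
B applies 21.92 dB more gain reduction.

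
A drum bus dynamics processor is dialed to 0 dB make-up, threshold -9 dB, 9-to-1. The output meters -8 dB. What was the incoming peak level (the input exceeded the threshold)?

0 dB

Post-compression overshoot = -8 − (-9) = 1 dB.
Undo the ratio: input overshoot = 1 × 9 = 9 dB, giving input = 0 dB.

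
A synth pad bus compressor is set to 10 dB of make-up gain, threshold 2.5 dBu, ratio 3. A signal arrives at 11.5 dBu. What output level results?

15.5 dBu

11.5 dBu sits 9 dB over threshold.
3:1 compression reduces that to 9/3 = 3 dB over.
That puts the output at 5.5 dBu; make-up adds 10 dB, giving 15.5 dBu.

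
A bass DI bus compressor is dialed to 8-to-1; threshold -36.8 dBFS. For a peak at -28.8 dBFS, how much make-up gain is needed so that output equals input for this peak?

The peak compresses to -36.8 + 8/8 = -35.8 dBFS.
To reach -28.8 dBFS requires -28.8 − (-35.8) = 7 dB of make-up.

7 dB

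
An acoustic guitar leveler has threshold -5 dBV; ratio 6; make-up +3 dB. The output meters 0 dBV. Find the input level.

Before make-up, the level was 0 − 3 = -3 dBV.
That's 2 dB above the -5 dBV threshold.
Input overshoot = R × output overshoot = 12 dB → input = -5 + 12 = 7 dBV.

7 dBV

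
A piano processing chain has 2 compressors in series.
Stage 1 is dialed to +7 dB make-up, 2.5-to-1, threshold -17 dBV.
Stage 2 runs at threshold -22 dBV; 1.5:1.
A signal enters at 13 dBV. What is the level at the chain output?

Stage 1: 30 dB above -17 dBV, reduced 2.5:1 to 12 dB above → -5 dBV; +7 dB make-up → 2 dBV.
Stage 2: 24 dB above -22 dBV, reduced 1.5:1 to 16 dB above → -6 dBV.

-6 dBV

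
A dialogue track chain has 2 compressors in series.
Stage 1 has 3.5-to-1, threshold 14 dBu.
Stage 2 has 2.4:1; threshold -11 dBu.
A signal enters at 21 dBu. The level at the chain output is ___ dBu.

0.25 dBu

Stage 1: overshoot 7 dB → 7/3.5 = 2 dB → 16 dBu.
Stage 2: 27 dB above -11 dBu, reduced 2.4:1 to 11.25 dB above → 0.25 dBu.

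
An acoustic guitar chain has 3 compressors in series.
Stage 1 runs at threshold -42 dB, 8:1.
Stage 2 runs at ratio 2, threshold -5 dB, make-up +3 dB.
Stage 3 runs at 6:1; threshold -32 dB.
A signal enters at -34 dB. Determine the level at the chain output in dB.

Stage 1: 8 dB above -42 dB, reduced 8:1 to 1 dB above → -41 dB.
Stage 2: -41 dB is at or below the -5 dB threshold — no compression; make-up brings it to -38 dB.
Stage 3: below threshold (-38 ≤ -32); passes unchanged; output -38 dB.

-38 dB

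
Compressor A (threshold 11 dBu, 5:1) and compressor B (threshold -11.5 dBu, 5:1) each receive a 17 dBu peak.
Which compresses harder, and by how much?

A: overshoot 6 dB → output overshoot 1.2 dB → GR 4.8 dB.
B: overshoot 28.5 dB → output overshoot 5.7 dB → GR 22.8 dB.
Difference: 18 dB in favour of B.

B, by 18 dB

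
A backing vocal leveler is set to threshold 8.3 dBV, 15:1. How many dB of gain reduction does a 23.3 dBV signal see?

14 dB

Overshoot = 23.3 − 8.3 = 15 dB.
A 15:1 ratio leaves 1 dB of that excess.
Gain reduction = 15 − 1 = 14 dB.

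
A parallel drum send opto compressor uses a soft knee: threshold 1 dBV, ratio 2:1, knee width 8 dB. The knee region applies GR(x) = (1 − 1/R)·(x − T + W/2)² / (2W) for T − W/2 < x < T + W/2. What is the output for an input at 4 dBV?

2.46875 dBV

x − T + W/2 = 4 − 1 + 4 = 7.
GR = (1 − 1/2) × 7² / 16 = 0.5 × 49 / 16 = 1.53125 dB.
Output = 4 − 1.53125 = 2.46875 dBV.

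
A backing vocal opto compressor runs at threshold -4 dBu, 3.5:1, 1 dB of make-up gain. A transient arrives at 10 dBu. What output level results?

The input is 14 dB above the -4 dBu threshold.
3.5:1 compression reduces that to 14/3.5 = 4 dB over.
Output = -4 + 4 = 0 dBu; make-up adds 1 dB, giving 1 dBu.

1 dBu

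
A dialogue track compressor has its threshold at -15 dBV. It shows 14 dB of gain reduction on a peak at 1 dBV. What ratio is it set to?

8:1

Input overshoot = 1 − (-15) = 16 dB.
Output overshoot = 16 − 14 = 2 dB.
Ratio = input overshoot / output overshoot = 16 / 2 = 8.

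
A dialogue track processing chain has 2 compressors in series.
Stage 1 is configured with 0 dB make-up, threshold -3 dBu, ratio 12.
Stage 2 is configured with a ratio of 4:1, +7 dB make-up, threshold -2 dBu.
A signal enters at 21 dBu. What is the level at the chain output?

5.25 dBu

Stage 1: 21 dBu is 24 dB over -3 dBu; at 12:1 that becomes 2 dB over, giving -1 dBu.
Stage 2: overshoot 1 dB → 1/4 = 0.25 dB → -1.75 dBu; +7 dB make-up → 5.25 dBu.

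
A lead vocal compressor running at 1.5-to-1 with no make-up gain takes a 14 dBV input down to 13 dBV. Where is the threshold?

11 dBV

Input is 3 dB above T (since output overshoot × R = input overshoot: (13 − T)·1.5 = 14 − T gives T = 11 dBV).
Check: 11 + (14 − 11)/1.5 = 11 + 2 = 13 dBV. ✓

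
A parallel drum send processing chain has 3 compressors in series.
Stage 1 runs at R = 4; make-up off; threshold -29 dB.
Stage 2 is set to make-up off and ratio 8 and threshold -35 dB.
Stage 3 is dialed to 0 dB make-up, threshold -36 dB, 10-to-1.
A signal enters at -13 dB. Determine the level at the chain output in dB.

-35.775 dB

Stage 1: 16 dB above -29 dB, reduced 4:1 to 4 dB above → -25 dB.
Stage 2: -25 dB is 10 dB over -35 dB; at 8:1 that becomes 1.25 dB over, giving -33.75 dB.
Stage 3: -33.75 dB is 2.25 dB over -36 dB; at 10:1 that becomes 0.225 dB over, giving -35.775 dB.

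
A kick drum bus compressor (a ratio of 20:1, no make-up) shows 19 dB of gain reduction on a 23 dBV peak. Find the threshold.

3 dBV

Input is 20 dB above T (since output overshoot × R = input overshoot: (4 − T)·20 = 23 − T gives T = 3 dBV).
Check: 3 + (23 − 3)/20 = 3 + 1 = 4 dBV. ✓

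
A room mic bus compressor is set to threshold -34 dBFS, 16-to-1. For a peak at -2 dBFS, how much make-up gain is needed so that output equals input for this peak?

Overshoot 32 dB → 32/16 = 2 dB after compression, so the compressed level is -34 + 2 = -32 dBFS.
Make-up = target − compressed = -2 − (-32) = 30 dB.

30 dB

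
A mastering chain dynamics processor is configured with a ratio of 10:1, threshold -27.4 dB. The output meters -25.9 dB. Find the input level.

-12.4 dB

The compressed level sits -25.9 − (-27.4) = 1.5 dB over threshold.
Before 10:1 compression the overshoot was 1.5 × 10 = 15 dB, so input = -27.4 + 15 = -12.4 dB.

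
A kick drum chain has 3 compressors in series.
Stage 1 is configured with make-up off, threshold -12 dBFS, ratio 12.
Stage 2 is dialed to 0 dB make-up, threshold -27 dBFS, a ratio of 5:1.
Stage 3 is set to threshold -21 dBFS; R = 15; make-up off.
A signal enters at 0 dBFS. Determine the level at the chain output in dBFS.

Stage 1: 12 dB above -12 dBFS, reduced 12:1 to 1 dB above → -11 dBFS.
Stage 2: overshoot 16 dB → 16/5 = 3.2 dB → -23.8 dBFS.
Stage 3: below threshold (-23.8 ≤ -21); passes unchanged; output -23.8 dBFS.

-23.8 dBFS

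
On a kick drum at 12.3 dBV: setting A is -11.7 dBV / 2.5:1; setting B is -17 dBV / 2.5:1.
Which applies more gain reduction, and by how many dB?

A: overshoot 24 dB → output overshoot 9.6 dB → GR 14.4 dB.
B: overshoot 29.3 dB → output overshoot 11.72 dB → GR 17.58 dB.
Difference: 3.18 dB in favour of B.

B, by 3.18 dB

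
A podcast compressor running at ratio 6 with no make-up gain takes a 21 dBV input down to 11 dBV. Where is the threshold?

9 dBV

Gain reduction = 21 − 11 = 10 dB; output overshoot = GR / (R − 1) = 10 / 5 = 2 dB.
Threshold = output − output overshoot = 11 − 2 = 9 dBV.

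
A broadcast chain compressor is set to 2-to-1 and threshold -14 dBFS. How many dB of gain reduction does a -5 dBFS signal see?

4.5 dB

-5 dBFS exceeds the threshold by 9 dB.
At 2:1, output sits 9/2 = 4.5 dB above threshold.
So the signal is attenuated by 9 − 4.5 = 4.5 dB.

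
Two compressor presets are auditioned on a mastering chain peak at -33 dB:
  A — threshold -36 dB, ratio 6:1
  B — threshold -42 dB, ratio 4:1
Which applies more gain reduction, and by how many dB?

B, by 4.25 dB

A: 3 dB over, compressed to 0.5 dB over, so 2.5 dB of GR.
B: 9 dB over, compressed to 2.25 dB over, so 6.75 dB of GR.
Difference: 4.25 dB in favour of B.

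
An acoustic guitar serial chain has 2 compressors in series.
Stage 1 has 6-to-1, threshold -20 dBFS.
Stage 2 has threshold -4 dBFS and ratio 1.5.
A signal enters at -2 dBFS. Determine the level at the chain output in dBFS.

-17 dBFS

Stage 1: 18 dB above -20 dBFS, reduced 6:1 to 3 dB above → -17 dBFS.
Stage 2: -17 dBFS is at or below the -4 dBFS threshold — no compression; output -17 dBFS.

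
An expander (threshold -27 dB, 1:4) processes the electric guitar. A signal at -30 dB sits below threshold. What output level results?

-39 dB

The input is 3 dB below the -27 dB threshold.
A 1:4 expander multiplies undershoot by 4: 3 × 4 = 12 dB below threshold.
Output = -27 − 12 = -39 dB.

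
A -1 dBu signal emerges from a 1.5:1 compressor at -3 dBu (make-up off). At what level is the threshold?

Gain reduction = -1 − (-3) = 2 dB; output overshoot = GR / (R − 1) = 2 / 0.5 = 4 dB.
Threshold = output − output overshoot = -3 − 4 = -7 dBu.

-7 dBu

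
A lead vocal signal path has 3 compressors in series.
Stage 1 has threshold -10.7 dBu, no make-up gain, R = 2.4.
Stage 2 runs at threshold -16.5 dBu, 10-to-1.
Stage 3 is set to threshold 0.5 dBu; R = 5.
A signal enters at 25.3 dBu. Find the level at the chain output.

Stage 1: overshoot 36 dB → 36/2.4 = 15 dB → 4.3 dBu.
Stage 2: 4.3 dBu is 20.8 dB over -16.5 dBu; at 10:1 that becomes 2.08 dB over, giving -14.42 dBu.
Stage 3: -14.42 dBu ≤ 0.5 dBu, so stage 3 doesn't engage; output -14.42 dBu.

-14.42 dBu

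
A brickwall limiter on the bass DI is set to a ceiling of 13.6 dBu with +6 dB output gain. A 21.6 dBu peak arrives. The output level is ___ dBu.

19.6 dBu

The limiter clamps the peak to its 13.6 dBu ceiling.
Output gain then adds 6 dB: 13.6 + 6 = 19.6 dBu.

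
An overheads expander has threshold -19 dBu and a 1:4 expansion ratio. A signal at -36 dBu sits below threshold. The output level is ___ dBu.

-87 dBu

Undershoot = (-19) − (-36) = 17 dB.
At 1:4, that expands to 68 dB under threshold.
Output = -19 − 68 = -87 dBu.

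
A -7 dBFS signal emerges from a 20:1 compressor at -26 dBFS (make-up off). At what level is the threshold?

-27 dBFS

Gain reduction = -7 − (-26) = 19 dB; output overshoot = GR / (R − 1) = 19 / 19 = 1 dB.
Threshold = output − output overshoot = -26 − 1 = -27 dBFS.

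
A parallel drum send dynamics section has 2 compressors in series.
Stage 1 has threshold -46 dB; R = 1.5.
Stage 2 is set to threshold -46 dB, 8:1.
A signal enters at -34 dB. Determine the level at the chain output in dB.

Stage 1: -34 dB is 12 dB over -46 dB; at 1.5:1 that becomes 8 dB over, giving -38 dB.
Stage 2: -38 dB is 8 dB over -46 dB; at 8:1 that becomes 1 dB over, giving -45 dB.

-45 dB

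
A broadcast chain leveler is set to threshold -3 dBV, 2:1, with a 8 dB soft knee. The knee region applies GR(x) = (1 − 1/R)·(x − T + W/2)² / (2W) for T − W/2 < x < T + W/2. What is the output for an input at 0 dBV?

-1.53125 dBV

x − T + W/2 = 0 − (-3) + 4 = 7.
GR = (1 − 1/2) × 7² / 16 = 0.5 × 49 / 16 = 1.53125 dB.
Output = 0 − 1.53125 = -1.53125 dBV.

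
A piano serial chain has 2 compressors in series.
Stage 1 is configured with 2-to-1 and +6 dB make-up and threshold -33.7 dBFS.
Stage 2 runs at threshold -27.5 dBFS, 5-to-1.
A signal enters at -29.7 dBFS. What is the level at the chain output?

Stage 1: -29.7 dBFS is 4 dB over -33.7 dBFS; at 2:1 that becomes 2 dB over, giving -31.7 dBFS; +6 dB make-up → -25.7 dBFS.
Stage 2: 1.8 dB above -27.5 dBFS, reduced 5:1 to 0.36 dB above → -27.14 dBFS.

-27.14 dBFS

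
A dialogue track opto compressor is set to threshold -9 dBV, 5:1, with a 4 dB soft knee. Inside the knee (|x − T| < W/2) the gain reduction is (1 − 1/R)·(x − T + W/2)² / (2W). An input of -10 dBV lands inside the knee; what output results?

-10.1 dBV

x − T + W/2 = -10 − (-9) + 2 = 1.
GR = (1 − 1/5) × 1² / 8 = 0.8 × 1 / 8 = 0.1 dB.
Output = -10 − 0.1 = -10.1 dBV.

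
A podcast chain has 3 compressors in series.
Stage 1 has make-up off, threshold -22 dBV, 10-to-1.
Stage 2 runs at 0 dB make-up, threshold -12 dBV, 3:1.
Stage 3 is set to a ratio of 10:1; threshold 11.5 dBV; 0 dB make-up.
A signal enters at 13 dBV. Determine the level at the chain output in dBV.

Stage 1: overshoot 35 dB → 35/10 = 3.5 dB → -18.5 dBV.
Stage 2: below threshold (-18.5 ≤ -12); passes unchanged; output -18.5 dBV.
Stage 3: below threshold (-18.5 ≤ 11.5); passes unchanged; output -18.5 dBV.

-18.5 dBV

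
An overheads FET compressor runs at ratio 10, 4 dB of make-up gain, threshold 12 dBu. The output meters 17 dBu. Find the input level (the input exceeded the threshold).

22 dBu

Remove make-up: 17 − 4 = 13 dBu.
The compressed level sits 13 − 12 = 1 dB over threshold.
Input overshoot = R × output overshoot = 10 dB → input = 12 + 10 = 22 dBu.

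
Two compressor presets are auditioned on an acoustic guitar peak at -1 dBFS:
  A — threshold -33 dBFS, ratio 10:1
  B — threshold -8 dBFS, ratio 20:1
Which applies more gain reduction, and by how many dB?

A: GR = 32 − 32/10 = 28.8 dB.
B: GR = 7 − 7/20 = 6.65 dB.
A reduces 22.15 dB more.

A, by 22.15 dB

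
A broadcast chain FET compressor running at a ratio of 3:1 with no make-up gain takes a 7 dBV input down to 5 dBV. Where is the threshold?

4 dBV

Input is 3 dB above T (since output overshoot × R = input overshoot: (5 − T)·3 = 7 − T gives T = 4 dBV).
Check: 4 + (7 − 4)/3 = 4 + 1 = 5 dBV. ✓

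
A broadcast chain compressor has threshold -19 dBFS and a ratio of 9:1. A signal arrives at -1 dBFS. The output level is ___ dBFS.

-17 dBFS

-1 dBFS sits 18 dB over threshold.
At 9:1 the overshoot is divided by 9, leaving 2 dB above threshold.
That puts the output at -17 dBFS.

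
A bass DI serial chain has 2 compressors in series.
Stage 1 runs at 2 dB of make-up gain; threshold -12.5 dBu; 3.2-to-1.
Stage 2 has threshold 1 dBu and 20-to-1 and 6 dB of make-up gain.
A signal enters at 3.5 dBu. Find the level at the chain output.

0.5 dBu

Stage 1: 16 dB above -12.5 dBu, reduced 3.2:1 to 5 dB above → -7.5 dBu; +2 dB make-up → -5.5 dBu.
Stage 2: below threshold (-5.5 ≤ 1); passes unchanged; make-up brings it to 0.5 dBu.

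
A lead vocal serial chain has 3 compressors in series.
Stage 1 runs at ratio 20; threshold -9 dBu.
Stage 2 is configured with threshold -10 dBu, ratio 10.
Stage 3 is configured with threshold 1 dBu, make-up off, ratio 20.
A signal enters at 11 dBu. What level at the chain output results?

Stage 1: 20 dB above -9 dBu, reduced 20:1 to 1 dB above → -8 dBu.
Stage 2: 2 dB above -10 dBu, reduced 10:1 to 0.2 dB above → -9.8 dBu.
Stage 3: -9.8 dBu is at or below the 1 dBu threshold — no compression; output -9.8 dBu.

-9.8 dBu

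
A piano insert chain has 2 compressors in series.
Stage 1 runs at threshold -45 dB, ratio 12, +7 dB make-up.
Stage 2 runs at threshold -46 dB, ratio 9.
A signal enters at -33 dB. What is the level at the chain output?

-45 dB

Stage 1: overshoot 12 dB → 12/12 = 1 dB → -44 dB; +7 dB make-up → -37 dB.
Stage 2: overshoot 9 dB → 9/9 = 1 dB → -45 dB.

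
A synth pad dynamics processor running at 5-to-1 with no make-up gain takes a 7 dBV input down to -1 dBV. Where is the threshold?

-3 dBV

Input is 10 dB above T (since output overshoot × R = input overshoot: (-1 − T)·5 = 7 − T gives T = -3 dBV).
Check: -3 + (7 − (-3))/5 = -3 + 2 = -1 dBV. ✓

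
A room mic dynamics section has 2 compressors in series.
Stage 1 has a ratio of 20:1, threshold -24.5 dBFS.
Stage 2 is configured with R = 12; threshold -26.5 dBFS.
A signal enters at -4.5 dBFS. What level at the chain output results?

-26.25 dBFS

Stage 1: overshoot 20 dB → 20/20 = 1 dB → -23.5 dBFS.
Stage 2: overshoot 3 dB → 3/12 = 0.25 dB → -26.25 dBFS.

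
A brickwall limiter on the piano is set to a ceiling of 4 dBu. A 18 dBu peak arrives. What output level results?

4 dBu

At ∞:1, everything above 4 dBu is held at the ceiling.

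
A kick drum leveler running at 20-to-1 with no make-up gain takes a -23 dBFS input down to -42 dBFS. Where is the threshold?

Input is 20 dB above T (since output overshoot × R = input overshoot: (-42 − T)·20 = -23 − T gives T = -43 dBFS).
Check: -43 + (-23 − (-43))/20 = -43 + 1 = -42 dBFS. ✓

-43 dBFS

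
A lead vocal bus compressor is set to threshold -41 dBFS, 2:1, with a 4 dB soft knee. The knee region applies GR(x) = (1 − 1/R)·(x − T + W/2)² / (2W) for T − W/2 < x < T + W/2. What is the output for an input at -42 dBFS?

x − T + W/2 = -42 − (-41) + 2 = 1.
GR = (1 − 1/2) × 1² / 8 = 0.5 × 1 / 8 = 0.0625 dB.
Output = -42 − 0.0625 = -42.0625 dBFS.

-42.0625 dBFS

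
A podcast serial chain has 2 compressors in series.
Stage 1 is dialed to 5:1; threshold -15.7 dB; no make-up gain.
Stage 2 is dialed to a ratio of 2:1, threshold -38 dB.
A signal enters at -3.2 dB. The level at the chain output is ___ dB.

-25.6 dB

Stage 1: overshoot 12.5 dB → 12.5/5 = 2.5 dB → -13.2 dB.
Stage 2: overshoot 24.8 dB → 24.8/2 = 12.4 dB → -25.6 dB.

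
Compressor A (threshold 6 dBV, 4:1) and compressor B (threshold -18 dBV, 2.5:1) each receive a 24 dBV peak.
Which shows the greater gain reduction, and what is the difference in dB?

A: overshoot 18 dB → output overshoot 4.5 dB → GR 13.5 dB.
B: overshoot 42 dB → output overshoot 16.8 dB → GR 25.2 dB.
B reduces 11.7 dB more.

B, by 11.7 dB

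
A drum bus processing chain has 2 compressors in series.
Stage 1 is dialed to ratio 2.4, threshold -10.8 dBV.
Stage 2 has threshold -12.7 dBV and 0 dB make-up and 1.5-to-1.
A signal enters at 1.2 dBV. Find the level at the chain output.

Stage 1: 12 dB above -10.8 dBV, reduced 2.4:1 to 5 dB above → -5.8 dBV.
Stage 2: -5.8 dBV is 6.9 dB over -12.7 dBV; at 1.5:1 that becomes 4.6 dB over, giving -8.1 dBV.

-8.1 dBV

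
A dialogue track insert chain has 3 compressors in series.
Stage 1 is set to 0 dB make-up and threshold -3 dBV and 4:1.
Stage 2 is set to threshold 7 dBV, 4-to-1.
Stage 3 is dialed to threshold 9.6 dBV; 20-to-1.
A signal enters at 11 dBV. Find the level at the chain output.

0.5 dBV

Stage 1: overshoot 14 dB → 14/4 = 3.5 dB → 0.5 dBV.
Stage 2: below threshold (0.5 ≤ 7); passes unchanged; output 0.5 dBV.
Stage 3: 0.5 dBV is at or below the 9.6 dBV threshold — no compression; output 0.5 dBV.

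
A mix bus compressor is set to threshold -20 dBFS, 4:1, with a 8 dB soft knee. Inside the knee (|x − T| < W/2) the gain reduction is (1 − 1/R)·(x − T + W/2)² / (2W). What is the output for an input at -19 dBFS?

x − T + W/2 = -19 − (-20) + 4 = 5.
GR = (1 − 1/4) × 5² / 16 = 0.75 × 25 / 16 = 1.171875 dB.
Output = -19 − 1.171875 = -20.171875 dBFS.

-20.171875 dBFS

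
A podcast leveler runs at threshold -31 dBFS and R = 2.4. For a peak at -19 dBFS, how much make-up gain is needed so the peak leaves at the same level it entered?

7 dB

Overshoot 12 dB → 12/2.4 = 5 dB after compression, so the compressed level is -31 + 5 = -26 dBFS.
Make-up = target − compressed = -19 − (-26) = 7 dB.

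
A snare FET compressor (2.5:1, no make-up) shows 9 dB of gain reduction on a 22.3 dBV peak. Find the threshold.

Input is 15 dB above T (since output overshoot × R = input overshoot: (13.3 − T)·2.5 = 22.3 − T gives T = 7.3 dBV).
Check: 7.3 + (22.3 − 7.3)/2.5 = 7.3 + 6 = 13.3 dBV. ✓

7.3 dBV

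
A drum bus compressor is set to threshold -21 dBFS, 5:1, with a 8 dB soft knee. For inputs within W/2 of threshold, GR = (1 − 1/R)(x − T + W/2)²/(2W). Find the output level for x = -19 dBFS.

x − T + W/2 = -19 − (-21) + 4 = 6.
GR = (1 − 1/5) × 6² / 16 = 0.8 × 36 / 16 = 1.8 dB.
Output = -19 − 1.8 = -20.8 dBFS.

-20.8 dBFS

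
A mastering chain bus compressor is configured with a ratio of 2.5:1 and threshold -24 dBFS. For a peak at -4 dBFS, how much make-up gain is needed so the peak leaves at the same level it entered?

12 dB

Without make-up, output = threshold + overshoot/2.5 = -24 + 8 = -16 dBFS.
Gap to target: 12 dB.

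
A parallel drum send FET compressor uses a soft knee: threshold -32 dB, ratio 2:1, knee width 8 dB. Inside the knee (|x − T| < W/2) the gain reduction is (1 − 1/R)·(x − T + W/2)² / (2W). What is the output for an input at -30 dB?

x − T + W/2 = -30 − (-32) + 4 = 6.
GR = (1 − 1/2) × 6² / 16 = 0.5 × 36 / 16 = 1.125 dB.
Output = -30 − 1.125 = -31.125 dB.

-31.125 dB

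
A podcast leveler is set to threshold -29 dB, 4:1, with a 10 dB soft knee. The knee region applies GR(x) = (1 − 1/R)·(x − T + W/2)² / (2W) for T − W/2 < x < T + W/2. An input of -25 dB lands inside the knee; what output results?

-28.0375 dB

x − T + W/2 = -25 − (-29) + 5 = 9.
GR = (1 − 1/4) × 9² / 20 = 0.75 × 81 / 20 = 3.0375 dB.
Output = -25 − 3.0375 = -28.0375 dB.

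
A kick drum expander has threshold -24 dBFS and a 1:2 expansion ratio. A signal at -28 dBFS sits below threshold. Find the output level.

Undershoot = (-24) − (-28) = 4 dB.
At 1:2, that expands to 8 dB under threshold.
Output = -24 − 8 = -32 dBFS.

-32 dBFS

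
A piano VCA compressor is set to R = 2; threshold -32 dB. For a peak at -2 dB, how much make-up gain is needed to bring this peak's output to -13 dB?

Without make-up, output = threshold + overshoot/2 = -32 + 15 = -17 dB.
Gap to target: 4 dB.

4 dB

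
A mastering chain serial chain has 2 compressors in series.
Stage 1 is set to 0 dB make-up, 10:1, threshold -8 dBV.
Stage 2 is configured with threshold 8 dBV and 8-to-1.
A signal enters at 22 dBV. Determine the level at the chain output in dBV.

-5 dBV

Stage 1: 22 dBV is 30 dB over -8 dBV; at 10:1 that becomes 3 dB over, giving -5 dBV.
Stage 2: -5 dBV is at or below the 8 dBV threshold — no compression; output -5 dBV.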